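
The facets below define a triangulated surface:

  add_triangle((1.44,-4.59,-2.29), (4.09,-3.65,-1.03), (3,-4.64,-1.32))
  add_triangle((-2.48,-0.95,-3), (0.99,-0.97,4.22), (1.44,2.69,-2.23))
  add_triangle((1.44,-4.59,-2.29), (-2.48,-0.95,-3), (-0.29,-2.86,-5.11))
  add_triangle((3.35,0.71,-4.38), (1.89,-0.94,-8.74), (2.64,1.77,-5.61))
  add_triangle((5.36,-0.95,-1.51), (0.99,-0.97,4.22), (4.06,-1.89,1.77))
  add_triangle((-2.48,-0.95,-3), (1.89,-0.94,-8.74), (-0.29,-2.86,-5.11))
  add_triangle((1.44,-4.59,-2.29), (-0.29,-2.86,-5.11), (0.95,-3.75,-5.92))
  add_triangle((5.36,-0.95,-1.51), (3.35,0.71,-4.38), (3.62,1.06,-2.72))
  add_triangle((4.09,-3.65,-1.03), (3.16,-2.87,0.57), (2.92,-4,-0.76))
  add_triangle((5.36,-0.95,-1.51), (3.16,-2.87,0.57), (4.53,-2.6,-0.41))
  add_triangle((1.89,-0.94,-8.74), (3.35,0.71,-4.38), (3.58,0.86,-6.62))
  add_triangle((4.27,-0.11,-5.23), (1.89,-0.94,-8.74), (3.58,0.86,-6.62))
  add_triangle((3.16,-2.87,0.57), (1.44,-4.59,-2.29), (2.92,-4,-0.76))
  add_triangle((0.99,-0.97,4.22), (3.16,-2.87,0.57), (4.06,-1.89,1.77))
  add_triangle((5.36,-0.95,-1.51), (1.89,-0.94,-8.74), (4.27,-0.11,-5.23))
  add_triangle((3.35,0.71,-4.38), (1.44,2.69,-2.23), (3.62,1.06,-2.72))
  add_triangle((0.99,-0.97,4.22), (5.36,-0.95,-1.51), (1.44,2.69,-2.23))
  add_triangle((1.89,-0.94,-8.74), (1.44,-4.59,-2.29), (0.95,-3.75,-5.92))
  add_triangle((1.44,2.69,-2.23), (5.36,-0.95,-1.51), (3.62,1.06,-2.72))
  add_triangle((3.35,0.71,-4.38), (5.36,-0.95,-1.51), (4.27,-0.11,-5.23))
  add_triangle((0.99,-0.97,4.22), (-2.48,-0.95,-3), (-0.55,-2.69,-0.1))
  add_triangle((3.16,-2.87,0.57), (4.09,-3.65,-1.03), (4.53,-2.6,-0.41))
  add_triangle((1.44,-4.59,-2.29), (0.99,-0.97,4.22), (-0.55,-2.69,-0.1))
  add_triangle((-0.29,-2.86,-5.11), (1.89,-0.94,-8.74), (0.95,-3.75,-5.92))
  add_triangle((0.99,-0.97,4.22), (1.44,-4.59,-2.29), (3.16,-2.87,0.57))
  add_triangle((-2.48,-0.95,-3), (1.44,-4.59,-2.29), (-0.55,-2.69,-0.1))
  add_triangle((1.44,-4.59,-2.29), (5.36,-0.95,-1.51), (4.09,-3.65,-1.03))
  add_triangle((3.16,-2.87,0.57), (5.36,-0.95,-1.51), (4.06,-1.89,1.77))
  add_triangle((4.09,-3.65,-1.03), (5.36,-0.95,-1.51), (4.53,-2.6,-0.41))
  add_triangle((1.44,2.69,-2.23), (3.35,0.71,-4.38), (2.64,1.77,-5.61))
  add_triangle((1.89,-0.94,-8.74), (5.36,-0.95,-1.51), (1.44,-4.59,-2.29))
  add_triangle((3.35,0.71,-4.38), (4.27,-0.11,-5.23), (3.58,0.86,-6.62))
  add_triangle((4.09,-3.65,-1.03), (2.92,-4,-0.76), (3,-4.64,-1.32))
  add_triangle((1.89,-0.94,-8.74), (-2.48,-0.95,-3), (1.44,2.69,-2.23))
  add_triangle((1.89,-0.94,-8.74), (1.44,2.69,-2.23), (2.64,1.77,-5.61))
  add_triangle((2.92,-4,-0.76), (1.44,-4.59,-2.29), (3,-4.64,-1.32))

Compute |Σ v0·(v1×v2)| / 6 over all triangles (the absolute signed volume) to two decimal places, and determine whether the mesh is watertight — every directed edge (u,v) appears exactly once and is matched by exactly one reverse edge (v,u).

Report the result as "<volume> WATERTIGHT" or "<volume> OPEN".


162.23 WATERTIGHT

Per-triangle v0·(v1×v2)/6:
  t1: +1.3069
  t2: +0.4563
  t3: +5.5331
  t4: +5.8523
  t5: +2.6358
  t6: +9.2550
  t7: +3.0395
  t8: +3.2433
  t9: +1.2988
  t10: +0.5569
  t11: -1.8059
  t12: +5.7718
  t13: +0.4141
  t14: +3.8645
  t15: +6.9190
  t16: +2.7371
  t17: +10.5420
  t18: +6.3739
  t19: +1.7001
  t20: +2.7047
  t21: +2.7821
  t22: +1.3680
  t23: +5.6676
  t24: +5.2152
  t25: +7.0812
  t26: +5.3333
  t27: +5.3972
  t28: +4.4859
  t29: +2.0672
  t30: +2.6391
  t31: +30.7645
  t32: +1.0790
  t33: +0.5035
  t34: +12.4776
  t35: +2.7783
  t36: +0.1924
Σ = +162.2313 → |volume| = 162.23

Directed edges: 108 total, each appears once with its reverse present → watertight.


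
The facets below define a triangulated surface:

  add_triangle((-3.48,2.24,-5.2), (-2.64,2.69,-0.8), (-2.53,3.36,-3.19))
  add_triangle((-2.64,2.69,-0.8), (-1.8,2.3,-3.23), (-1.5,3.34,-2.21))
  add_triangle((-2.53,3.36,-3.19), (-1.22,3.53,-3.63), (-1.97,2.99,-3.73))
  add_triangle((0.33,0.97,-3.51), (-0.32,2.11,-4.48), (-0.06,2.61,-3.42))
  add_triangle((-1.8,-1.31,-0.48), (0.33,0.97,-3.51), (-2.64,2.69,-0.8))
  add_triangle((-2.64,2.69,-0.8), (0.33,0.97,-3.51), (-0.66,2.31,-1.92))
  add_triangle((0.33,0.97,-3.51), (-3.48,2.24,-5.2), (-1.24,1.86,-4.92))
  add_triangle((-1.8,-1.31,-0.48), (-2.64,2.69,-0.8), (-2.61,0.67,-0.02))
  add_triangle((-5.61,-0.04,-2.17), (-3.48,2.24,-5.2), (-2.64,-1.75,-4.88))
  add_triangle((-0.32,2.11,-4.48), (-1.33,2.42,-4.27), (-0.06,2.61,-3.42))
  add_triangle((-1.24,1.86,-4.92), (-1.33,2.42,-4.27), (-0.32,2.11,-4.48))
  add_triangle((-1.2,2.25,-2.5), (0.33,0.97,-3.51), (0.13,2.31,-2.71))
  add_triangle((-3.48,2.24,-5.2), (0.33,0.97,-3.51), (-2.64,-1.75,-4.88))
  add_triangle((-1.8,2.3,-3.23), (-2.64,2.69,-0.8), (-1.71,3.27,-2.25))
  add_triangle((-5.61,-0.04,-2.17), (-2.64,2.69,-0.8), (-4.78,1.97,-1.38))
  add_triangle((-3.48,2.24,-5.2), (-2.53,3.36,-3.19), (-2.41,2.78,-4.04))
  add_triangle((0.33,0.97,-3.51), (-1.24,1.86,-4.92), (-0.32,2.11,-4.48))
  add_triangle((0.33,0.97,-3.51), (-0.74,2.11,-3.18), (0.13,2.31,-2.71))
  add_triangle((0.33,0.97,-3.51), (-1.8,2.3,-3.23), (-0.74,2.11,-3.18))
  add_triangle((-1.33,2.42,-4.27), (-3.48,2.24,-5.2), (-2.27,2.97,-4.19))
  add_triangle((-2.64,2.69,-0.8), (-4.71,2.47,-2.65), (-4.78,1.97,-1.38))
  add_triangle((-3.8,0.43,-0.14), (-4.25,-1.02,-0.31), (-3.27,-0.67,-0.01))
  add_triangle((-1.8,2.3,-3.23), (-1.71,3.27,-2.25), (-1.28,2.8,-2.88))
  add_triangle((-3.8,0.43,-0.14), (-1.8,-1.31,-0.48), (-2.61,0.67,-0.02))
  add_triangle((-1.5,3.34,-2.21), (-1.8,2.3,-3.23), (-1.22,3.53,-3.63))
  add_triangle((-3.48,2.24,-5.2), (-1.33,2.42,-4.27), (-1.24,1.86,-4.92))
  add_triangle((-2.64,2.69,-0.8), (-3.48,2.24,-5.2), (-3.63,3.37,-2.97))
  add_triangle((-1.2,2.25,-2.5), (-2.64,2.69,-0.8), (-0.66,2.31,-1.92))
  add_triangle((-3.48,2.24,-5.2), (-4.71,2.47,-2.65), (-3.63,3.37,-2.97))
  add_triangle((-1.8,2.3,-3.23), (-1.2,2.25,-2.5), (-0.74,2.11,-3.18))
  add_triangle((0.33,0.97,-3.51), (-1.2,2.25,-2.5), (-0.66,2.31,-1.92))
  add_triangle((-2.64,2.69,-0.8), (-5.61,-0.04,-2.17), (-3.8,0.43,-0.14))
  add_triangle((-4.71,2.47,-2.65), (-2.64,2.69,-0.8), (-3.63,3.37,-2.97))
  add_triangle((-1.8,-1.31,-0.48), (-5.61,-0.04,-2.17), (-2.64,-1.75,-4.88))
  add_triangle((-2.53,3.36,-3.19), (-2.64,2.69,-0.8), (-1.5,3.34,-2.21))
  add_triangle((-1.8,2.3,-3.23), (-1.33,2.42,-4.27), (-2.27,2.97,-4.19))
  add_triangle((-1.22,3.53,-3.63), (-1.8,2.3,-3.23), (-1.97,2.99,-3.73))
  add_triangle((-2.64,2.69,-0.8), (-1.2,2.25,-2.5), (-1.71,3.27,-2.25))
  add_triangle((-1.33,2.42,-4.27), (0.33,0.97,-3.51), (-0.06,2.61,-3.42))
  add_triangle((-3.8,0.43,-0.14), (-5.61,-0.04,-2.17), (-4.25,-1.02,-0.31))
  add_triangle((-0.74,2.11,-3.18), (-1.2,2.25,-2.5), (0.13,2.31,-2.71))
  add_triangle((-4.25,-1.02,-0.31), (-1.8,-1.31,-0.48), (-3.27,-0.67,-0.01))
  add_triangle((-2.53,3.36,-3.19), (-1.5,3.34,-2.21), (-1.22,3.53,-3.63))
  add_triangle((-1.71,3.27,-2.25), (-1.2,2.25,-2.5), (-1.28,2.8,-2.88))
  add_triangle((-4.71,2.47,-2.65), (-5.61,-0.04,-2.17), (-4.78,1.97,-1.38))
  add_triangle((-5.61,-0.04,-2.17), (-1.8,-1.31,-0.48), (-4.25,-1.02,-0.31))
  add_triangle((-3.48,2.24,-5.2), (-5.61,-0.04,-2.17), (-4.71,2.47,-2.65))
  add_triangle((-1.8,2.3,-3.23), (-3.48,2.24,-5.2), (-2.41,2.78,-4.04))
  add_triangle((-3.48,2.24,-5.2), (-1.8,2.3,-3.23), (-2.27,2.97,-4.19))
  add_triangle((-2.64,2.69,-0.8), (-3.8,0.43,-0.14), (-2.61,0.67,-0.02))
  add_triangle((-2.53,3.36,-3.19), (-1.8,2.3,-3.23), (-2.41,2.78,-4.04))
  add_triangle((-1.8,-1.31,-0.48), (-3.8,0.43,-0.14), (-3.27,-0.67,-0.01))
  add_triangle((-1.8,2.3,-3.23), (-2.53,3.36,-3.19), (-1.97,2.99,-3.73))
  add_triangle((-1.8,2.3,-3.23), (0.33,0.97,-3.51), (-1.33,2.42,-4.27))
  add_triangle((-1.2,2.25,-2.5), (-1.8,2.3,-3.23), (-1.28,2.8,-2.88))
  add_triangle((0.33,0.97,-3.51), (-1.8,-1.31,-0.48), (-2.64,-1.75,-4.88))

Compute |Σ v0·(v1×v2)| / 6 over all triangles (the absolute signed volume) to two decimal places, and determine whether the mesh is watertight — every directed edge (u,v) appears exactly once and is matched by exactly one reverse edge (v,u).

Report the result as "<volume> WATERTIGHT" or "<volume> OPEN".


54.21 WATERTIGHT

Per-triangle v0·(v1×v2)/6:
  t1: +2.8190
  t2: -1.7800
  t3: +0.6738
  t4: +0.5273
  t5: -4.9565
  t6: -1.6124
  t7: +0.3619
  t8: -1.0092
  t9: +14.4096
  t10: +0.8210
  t11: +0.6212
  t12: -1.1967
  t13: +8.6500
  t14: +1.4494
  t15: -0.7733
  t16: +0.8615
  t17: +0.6515
  t18: +0.8589
  t19: +0.6598
  t20: +1.2737
  t21: +1.6307
  t22: +0.2061
  t23: +0.4757
  t24: -0.0252
  t25: -0.9000
  t26: +1.3763
  t27: -0.4749
  t28: +0.7618
  t29: +3.4297
  t30: +0.2771
  t31: +0.7272
  t32: +3.2737
  t33: +1.7396
  t34: +5.0302
  t35: +1.3276
  t36: -0.0140
  t37: +0.0891
  t38: -0.6532
  t39: -1.4096
  t40: +1.8007
  t41: +0.4060
  t42: +0.1138
  t43: +0.9322
  t44: -0.1077
  t45: +2.6495
  t46: +1.4178
  t47: +7.2678
  t48: +0.0946
  t49: +0.0554
  t50: +0.2821
  t51: +0.1321
  t52: -0.3784
  t53: +0.1989
  t54: -0.1004
  t55: -0.0043
  t56: -0.7294
Σ = +54.2092 → |volume| = 54.21

Directed edges: 168 total, each appears once with its reverse present → watertight.


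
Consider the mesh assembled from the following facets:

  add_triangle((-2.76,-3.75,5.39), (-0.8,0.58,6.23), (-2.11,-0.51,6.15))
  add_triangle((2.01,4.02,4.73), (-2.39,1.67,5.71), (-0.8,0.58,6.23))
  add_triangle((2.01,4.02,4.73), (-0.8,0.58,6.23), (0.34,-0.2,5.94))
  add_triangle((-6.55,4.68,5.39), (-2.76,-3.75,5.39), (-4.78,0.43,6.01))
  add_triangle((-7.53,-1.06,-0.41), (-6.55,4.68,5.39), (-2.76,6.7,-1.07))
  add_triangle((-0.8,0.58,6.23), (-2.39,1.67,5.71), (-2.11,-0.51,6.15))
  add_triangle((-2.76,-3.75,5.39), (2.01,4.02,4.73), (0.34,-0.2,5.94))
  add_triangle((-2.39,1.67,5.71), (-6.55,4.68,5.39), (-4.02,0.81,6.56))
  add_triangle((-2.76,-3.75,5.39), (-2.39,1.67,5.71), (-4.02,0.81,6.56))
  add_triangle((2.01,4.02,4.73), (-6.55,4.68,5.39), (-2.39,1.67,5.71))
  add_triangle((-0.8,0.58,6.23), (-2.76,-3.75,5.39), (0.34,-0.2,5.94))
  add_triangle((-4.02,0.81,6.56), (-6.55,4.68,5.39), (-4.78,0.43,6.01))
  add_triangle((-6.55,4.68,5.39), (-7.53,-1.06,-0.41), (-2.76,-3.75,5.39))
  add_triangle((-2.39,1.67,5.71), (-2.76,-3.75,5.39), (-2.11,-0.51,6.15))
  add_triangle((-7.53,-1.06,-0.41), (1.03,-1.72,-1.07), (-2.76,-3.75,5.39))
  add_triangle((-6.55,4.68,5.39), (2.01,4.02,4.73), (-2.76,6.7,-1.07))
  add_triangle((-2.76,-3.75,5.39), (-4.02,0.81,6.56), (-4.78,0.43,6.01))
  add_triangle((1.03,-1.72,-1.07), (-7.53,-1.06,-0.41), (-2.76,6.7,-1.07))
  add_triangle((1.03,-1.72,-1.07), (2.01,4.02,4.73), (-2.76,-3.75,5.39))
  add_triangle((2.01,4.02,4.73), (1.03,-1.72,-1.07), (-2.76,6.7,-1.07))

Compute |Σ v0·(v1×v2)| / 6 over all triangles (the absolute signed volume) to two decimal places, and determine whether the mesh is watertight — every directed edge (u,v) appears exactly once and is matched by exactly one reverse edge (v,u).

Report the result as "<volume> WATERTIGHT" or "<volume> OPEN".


Per-triangle v0·(v1×v2)/6:
  t1: +3.5043
  t2: +9.2519
  t3: +6.1453
  t4: +2.8071
  t5: +57.5888
  t6: +3.4229
  t7: -6.5514
  t8: +8.2937
  t9: +5.9273
  t10: +22.5585
  t11: +6.4852
  t12: +5.9230
  t13: +63.1944
  t14: +3.4601
  t15: +17.7179
  t16: +52.8515
  t17: +5.4814
  t18: +12.1704
  t19: +12.9782
  t20: +7.4331
Σ = +300.6438 → |volume| = 300.64

Directed edges: 60 total, each appears once with its reverse present → watertight.

300.64 WATERTIGHT


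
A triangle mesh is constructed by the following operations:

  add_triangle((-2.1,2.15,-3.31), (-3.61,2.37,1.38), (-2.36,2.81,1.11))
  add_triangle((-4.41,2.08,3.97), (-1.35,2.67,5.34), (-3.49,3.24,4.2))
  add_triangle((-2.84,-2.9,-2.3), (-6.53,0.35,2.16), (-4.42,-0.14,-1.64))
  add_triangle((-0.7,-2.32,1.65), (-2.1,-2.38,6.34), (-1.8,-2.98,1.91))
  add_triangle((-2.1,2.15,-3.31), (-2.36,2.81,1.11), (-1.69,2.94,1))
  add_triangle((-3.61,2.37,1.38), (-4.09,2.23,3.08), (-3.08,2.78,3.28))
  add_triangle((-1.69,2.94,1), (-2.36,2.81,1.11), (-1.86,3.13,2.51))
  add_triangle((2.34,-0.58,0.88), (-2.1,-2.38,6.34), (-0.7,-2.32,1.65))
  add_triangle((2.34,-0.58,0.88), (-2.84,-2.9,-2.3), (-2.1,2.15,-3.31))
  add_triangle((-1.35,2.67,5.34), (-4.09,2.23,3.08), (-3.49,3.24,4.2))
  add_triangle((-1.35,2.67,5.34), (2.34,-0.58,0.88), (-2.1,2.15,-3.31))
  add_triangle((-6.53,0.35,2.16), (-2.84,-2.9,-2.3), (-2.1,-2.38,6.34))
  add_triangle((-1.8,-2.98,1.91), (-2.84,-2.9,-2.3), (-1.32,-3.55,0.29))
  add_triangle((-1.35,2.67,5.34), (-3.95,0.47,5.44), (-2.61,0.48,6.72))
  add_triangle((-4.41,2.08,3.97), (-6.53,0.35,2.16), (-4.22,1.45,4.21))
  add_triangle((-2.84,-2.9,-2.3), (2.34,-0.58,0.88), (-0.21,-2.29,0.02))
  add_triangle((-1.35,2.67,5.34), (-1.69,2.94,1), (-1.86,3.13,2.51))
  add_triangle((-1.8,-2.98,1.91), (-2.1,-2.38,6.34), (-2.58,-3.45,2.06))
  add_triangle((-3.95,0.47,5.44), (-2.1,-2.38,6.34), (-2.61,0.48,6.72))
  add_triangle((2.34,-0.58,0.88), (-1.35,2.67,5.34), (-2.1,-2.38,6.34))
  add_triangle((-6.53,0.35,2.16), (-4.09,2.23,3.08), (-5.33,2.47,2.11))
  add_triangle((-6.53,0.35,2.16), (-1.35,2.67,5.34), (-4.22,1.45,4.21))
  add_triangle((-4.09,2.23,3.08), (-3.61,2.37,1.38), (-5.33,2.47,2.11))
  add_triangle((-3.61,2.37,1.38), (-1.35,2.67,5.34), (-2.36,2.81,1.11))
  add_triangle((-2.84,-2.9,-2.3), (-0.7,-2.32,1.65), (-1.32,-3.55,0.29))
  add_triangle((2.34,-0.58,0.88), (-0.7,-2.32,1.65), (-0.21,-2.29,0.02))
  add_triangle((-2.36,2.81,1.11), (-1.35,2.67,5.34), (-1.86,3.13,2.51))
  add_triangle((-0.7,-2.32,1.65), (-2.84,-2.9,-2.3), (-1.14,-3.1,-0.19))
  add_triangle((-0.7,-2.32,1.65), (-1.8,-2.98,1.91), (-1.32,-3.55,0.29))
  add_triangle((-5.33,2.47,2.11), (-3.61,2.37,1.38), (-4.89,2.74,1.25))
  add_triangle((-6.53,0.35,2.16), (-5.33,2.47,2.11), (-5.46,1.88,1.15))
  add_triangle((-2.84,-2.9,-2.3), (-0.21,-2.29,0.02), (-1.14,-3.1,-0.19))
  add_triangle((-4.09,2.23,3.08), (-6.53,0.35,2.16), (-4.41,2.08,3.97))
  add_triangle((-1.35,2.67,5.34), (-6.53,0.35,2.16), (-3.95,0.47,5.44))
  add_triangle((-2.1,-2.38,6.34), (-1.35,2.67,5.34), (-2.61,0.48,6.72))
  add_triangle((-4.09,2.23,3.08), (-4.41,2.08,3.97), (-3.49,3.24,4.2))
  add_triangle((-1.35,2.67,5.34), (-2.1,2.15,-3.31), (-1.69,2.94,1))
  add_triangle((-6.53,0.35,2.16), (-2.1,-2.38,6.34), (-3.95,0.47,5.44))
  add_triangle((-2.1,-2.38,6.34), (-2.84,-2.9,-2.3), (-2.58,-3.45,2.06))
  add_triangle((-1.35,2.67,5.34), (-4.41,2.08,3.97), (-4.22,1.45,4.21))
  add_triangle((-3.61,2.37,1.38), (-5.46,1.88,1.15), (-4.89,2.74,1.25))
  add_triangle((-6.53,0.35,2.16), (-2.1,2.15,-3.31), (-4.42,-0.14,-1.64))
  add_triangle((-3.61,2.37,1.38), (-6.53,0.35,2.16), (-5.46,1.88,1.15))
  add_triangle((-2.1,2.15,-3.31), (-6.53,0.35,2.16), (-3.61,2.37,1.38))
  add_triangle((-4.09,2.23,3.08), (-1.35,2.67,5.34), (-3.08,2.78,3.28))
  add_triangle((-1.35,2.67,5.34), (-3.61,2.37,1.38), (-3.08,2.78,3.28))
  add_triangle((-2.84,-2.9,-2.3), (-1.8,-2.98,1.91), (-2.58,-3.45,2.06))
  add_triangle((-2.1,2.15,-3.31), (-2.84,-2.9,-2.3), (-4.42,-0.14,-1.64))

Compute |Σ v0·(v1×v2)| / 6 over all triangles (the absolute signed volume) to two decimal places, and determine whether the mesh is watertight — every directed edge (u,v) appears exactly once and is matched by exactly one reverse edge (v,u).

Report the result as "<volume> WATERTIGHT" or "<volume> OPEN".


Per-triangle v0·(v1×v2)/6:
  t1: +3.2159
  t2: +3.2508
  t3: +8.9757
  t4: +1.7307
  t5: +1.5400
  t6: +1.2673
  t7: +0.5228
  t8: +4.7692
  t9: +4.3252
  t10: -1.8685
  t11: +6.0117
  t12: +27.5406
  t13: +2.7757
  t14: +4.7750
  t15: +2.3017
  t16: +1.2644
  t17: +0.2629
  t18: +1.2361
  t19: +5.7958
  t20: +13.1087
  t21: +3.3466
  t22: -1.4381
  t23: +0.9192
  t24: +3.4358
  t25: -1.2782
  t26: +1.6513
  t27: +1.0106
  t28: +1.4743
  t29: +0.7583
  t30: +0.4040
  t31: +2.1590
  t32: +0.5462
  t33: +2.0302
  t34: +10.3100
  t35: +3.2261
  t36: +0.9392
  t37: -1.5106
  t38: +12.7998
  t39: +2.6409
  t40: +2.2525
  t41: -0.3699
  t42: +8.5212
  t43: -1.8752
  t44: +9.8982
  t45: +1.9775
  t46: +0.0566
  t47: +0.9430
  t48: +7.2739
Σ = +164.9042 → |volume| = 164.90

Directed edges: 144 total; 6 unmatched, e.g. (-0.7,-2.32,1.65)→(-0.21,-2.29,0.02) → open.

164.90 OPEN


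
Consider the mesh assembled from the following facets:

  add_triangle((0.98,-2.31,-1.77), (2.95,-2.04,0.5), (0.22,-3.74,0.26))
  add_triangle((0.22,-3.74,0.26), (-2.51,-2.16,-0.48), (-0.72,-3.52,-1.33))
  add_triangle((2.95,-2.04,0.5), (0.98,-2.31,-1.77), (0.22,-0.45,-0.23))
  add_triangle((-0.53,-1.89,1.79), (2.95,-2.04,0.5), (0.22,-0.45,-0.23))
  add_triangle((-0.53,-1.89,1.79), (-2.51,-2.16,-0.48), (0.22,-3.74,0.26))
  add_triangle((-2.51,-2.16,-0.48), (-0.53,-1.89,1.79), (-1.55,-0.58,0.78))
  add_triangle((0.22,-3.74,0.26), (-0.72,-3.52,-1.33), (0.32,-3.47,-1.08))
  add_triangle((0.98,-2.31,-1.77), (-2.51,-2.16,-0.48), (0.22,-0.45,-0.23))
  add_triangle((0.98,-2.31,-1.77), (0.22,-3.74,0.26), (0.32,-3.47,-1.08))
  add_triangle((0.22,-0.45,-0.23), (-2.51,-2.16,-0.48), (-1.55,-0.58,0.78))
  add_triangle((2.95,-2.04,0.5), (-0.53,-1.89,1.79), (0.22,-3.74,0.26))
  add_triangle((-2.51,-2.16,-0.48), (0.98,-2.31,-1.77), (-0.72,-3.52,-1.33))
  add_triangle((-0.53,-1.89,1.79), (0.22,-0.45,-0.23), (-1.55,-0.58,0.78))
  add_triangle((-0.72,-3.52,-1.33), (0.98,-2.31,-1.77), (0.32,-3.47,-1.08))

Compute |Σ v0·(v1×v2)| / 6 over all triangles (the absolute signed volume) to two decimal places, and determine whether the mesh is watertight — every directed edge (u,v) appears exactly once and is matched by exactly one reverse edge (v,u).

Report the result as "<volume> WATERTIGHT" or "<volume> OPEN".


Per-triangle v0·(v1×v2)/6:
  t1: +3.5941
  t2: +2.2243
  t3: -0.0690
  t4: -0.5718
  t5: +2.9782
  t6: +1.2422
  t7: +0.8772
  t8: -0.1646
  t9: +0.5557
  t10: -0.2021
  t11: +3.0690
  t12: +0.8022
  t13: -0.2616
  t14: +0.7390
Σ = +14.8127 → |volume| = 14.81

Directed edges: 42 total, each appears once with its reverse present → watertight.

14.81 WATERTIGHT


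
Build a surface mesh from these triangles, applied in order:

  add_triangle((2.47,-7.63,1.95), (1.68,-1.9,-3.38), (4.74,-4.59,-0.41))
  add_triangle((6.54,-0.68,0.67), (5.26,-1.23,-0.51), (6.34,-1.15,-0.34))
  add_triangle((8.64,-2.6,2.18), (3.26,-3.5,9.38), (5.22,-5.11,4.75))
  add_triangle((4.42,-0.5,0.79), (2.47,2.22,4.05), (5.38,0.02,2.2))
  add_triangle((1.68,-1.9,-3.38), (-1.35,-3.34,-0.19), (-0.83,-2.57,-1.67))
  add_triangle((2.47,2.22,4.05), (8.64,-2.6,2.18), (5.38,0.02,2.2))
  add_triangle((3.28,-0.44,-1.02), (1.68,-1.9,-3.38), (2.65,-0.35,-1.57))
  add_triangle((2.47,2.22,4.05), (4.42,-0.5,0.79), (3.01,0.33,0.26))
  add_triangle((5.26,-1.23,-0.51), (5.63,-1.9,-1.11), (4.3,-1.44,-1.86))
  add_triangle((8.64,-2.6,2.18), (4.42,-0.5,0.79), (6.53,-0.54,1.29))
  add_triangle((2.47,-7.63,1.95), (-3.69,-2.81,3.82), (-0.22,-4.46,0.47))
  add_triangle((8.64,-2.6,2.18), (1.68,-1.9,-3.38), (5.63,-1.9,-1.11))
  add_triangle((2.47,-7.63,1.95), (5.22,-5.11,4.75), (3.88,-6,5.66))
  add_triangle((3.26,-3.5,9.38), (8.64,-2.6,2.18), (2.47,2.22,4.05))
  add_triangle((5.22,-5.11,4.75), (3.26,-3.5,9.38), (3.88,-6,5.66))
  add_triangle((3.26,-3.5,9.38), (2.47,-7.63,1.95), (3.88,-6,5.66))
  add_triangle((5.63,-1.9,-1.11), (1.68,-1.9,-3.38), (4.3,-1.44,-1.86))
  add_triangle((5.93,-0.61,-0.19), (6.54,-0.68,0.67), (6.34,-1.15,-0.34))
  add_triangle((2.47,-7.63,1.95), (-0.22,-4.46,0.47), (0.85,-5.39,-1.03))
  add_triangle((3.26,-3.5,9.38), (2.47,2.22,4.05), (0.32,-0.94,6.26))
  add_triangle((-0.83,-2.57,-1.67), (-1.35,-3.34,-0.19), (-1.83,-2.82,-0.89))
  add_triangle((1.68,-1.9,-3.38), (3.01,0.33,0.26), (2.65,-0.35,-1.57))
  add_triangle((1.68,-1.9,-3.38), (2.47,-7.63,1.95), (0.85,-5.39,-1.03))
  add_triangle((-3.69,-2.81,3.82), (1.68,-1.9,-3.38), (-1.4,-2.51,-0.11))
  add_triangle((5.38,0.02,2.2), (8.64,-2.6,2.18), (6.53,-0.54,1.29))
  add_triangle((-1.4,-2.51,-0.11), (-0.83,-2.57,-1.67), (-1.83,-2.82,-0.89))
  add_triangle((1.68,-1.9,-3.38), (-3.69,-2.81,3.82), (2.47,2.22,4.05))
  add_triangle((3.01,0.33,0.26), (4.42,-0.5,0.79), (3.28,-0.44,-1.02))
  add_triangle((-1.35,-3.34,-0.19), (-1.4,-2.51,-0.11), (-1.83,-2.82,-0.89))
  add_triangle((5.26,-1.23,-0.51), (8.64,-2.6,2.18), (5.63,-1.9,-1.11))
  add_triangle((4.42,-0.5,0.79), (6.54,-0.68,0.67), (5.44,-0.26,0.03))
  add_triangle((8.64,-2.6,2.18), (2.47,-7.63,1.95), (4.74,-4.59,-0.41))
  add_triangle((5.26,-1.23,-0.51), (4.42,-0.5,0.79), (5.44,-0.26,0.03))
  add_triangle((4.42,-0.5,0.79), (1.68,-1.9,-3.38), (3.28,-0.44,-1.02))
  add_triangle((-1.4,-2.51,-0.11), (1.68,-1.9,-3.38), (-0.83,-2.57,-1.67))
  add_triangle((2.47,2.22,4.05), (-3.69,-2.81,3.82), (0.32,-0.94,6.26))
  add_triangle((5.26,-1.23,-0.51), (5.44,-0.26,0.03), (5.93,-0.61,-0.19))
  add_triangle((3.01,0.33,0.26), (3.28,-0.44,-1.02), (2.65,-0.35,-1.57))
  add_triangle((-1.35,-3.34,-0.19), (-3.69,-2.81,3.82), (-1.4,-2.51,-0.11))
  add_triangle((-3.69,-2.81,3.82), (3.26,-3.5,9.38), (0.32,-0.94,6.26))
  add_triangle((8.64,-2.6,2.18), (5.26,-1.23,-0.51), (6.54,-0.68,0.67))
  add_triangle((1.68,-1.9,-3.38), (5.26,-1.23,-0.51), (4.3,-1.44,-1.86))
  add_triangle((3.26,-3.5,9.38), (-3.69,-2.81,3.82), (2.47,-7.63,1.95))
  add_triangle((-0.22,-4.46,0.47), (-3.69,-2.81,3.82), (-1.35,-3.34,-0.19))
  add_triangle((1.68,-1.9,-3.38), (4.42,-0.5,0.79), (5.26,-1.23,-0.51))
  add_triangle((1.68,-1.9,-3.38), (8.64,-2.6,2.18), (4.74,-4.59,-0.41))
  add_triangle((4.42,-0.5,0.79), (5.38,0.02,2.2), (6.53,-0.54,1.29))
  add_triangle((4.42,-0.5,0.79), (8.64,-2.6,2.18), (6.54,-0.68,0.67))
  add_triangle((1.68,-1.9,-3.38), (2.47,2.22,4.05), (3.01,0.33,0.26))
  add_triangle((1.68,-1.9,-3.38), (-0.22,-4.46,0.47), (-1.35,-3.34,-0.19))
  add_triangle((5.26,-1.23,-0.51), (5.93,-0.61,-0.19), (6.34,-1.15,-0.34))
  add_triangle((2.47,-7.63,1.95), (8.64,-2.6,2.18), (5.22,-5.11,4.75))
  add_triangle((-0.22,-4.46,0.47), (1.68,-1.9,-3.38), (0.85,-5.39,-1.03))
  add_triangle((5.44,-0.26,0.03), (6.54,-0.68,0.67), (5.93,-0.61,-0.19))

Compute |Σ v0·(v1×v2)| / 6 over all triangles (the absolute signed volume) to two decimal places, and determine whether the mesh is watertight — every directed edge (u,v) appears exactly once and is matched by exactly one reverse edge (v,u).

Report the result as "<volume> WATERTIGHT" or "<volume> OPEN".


323.80 WATERTIGHT

Per-triangle v0·(v1×v2)/6:
  t1: +13.8525
  t2: +0.1756
  t3: +31.1599
  t4: +0.6092
  t5: +1.6962
  t6: +4.4924
  t7: +0.6914
  t8: +2.2942
  t9: +0.5233
  t10: +0.2399
  t11: +10.4810
  t12: +3.9541
  t13: +10.2256
  t14: +48.9459
  t15: +11.7134
  t16: +9.7473
  t17: +1.2980
  t18: +0.4337
  t19: +4.3316
  t20: +13.1426
  t21: +0.6702
  t22: -0.7481
  t23: +7.6593
  t24: -1.5919
  t25: +2.5730
  t26: -0.3610
  t27: -12.5766
  t28: +0.8075
  t29: +0.1692
  t30: +1.8303
  t31: +0.0891
  t32: +21.9705
  t33: -0.8204
  t34: +1.8364
  t35: -0.9527
  t36: +6.1841
  t37: -0.0380
  t38: +0.3028
  t39: +0.8074
  t40: +14.9659
  t41: +2.9096
  t42: -0.6813
  t43: +58.0236
  t44: +4.5354
  t45: -0.1052
  t46: +14.1042
  t47: -0.1244
  t48: +0.5684
  t49: -0.5644
  t50: +3.8689
  t51: +0.0748
  t52: +27.2820
  t53: +0.8628
  t54: +0.2619
Σ = +323.8008 → |volume| = 323.80

Directed edges: 162 total, each appears once with its reverse present → watertight.


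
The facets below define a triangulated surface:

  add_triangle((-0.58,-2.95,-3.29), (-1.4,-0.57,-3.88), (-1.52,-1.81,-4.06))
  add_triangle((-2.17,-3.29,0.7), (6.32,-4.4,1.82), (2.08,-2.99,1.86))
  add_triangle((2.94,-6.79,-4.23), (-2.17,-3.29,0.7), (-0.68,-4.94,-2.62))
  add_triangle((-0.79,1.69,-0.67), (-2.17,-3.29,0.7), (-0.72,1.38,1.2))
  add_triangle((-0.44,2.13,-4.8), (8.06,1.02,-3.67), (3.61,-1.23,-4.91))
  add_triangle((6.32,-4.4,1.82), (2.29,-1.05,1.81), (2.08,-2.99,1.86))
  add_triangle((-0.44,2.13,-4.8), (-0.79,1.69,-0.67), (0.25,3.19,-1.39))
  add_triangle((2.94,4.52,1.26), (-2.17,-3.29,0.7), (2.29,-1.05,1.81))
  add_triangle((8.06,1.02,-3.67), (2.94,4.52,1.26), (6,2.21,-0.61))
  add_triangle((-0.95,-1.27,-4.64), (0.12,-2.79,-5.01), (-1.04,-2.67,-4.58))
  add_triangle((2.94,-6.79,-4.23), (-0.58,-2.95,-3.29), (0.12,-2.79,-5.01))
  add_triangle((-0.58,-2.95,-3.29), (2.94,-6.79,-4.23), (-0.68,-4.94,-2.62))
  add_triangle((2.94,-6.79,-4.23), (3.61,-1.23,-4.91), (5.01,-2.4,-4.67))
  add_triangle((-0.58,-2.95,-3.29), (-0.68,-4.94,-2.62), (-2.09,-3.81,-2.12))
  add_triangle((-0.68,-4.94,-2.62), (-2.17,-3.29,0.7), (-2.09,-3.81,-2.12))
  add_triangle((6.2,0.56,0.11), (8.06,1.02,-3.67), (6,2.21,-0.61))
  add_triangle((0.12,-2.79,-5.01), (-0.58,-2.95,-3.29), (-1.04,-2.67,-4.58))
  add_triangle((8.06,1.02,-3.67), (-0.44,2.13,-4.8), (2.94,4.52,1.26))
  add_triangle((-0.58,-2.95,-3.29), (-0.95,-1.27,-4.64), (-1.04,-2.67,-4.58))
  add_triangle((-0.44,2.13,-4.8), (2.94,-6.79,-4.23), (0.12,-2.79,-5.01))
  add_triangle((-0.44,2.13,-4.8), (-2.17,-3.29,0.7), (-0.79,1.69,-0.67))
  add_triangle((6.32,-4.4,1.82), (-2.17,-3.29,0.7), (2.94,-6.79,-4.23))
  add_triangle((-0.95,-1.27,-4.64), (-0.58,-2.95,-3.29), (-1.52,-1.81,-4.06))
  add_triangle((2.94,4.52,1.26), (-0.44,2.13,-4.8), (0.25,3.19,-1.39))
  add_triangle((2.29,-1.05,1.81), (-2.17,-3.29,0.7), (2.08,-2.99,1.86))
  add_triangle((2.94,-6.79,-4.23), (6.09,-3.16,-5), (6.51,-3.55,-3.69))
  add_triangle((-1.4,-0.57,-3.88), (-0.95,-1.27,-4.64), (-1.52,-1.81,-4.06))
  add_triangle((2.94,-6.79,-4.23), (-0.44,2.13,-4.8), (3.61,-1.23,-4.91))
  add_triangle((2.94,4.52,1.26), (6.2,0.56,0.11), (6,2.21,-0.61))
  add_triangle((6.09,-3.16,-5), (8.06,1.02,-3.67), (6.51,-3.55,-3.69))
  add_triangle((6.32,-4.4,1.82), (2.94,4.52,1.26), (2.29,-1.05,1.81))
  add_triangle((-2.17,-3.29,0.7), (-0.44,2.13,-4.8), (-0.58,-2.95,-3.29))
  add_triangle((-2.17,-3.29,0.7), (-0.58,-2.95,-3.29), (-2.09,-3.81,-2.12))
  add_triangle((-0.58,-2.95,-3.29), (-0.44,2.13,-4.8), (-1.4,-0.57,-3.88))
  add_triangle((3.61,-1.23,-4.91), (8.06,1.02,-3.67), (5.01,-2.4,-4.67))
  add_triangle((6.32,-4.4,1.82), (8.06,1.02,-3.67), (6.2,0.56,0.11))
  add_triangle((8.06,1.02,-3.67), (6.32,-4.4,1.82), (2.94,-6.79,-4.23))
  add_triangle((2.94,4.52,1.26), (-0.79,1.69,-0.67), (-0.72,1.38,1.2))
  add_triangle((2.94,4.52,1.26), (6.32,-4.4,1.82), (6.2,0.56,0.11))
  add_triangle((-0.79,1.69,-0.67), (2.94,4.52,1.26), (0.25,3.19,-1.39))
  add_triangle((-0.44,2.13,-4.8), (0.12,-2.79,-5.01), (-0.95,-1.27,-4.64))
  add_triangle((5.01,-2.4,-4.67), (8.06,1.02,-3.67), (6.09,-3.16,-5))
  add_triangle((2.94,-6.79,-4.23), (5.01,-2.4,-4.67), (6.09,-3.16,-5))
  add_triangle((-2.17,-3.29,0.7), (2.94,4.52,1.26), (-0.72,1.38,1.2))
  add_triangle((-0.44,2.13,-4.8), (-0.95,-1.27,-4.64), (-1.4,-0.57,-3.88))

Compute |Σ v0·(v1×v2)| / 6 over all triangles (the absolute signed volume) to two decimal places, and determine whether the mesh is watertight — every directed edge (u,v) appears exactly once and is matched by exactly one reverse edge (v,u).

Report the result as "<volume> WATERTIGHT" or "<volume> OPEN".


Per-triangle v0·(v1×v2)/6:
  t1: -0.5643
  t2: +4.2249
  t3: +6.9105
  t4: +1.8374
  t5: +20.9208
  t6: +2.5916
  t7: +1.9203
  t8: +3.6694
  t9: +6.7598
  t10: +1.3672
  t11: +5.0890
  t12: +5.5944
  t13: +7.5637
  t14: +2.2098
  t15: +3.2918
  t16: +6.3562
  t17: +1.0074
  t18: +35.4923
  t19: -0.2646
  t20: +9.3298
  t21: +4.2258
  t22: +32.2910
  t23: +1.1422
  t24: +4.2808
  t25: +1.5238
  t26: +9.1597
  t27: +0.5893
  t28: +19.0763
  t29: +5.2316
  t30: +9.2526
  t31: +7.7214
  t32: +7.2184
  t33: -1.2861
  t34: -3.1739
  t35: +7.8993
  t36: +19.0703
  t37: +65.3929
  t38: +2.5509
  t39: +13.7124
  t40: +1.6751
  t41: +3.6469
  t42: +3.5366
  t43: +3.3427
  t44: +1.9522
  t45: +1.8193
Σ = +347.1588 → |volume| = 347.16

Directed edges: 135 total; 3 unmatched, e.g. (6.51,-3.55,-3.69)→(2.94,-6.79,-4.23) → open.

347.16 OPEN


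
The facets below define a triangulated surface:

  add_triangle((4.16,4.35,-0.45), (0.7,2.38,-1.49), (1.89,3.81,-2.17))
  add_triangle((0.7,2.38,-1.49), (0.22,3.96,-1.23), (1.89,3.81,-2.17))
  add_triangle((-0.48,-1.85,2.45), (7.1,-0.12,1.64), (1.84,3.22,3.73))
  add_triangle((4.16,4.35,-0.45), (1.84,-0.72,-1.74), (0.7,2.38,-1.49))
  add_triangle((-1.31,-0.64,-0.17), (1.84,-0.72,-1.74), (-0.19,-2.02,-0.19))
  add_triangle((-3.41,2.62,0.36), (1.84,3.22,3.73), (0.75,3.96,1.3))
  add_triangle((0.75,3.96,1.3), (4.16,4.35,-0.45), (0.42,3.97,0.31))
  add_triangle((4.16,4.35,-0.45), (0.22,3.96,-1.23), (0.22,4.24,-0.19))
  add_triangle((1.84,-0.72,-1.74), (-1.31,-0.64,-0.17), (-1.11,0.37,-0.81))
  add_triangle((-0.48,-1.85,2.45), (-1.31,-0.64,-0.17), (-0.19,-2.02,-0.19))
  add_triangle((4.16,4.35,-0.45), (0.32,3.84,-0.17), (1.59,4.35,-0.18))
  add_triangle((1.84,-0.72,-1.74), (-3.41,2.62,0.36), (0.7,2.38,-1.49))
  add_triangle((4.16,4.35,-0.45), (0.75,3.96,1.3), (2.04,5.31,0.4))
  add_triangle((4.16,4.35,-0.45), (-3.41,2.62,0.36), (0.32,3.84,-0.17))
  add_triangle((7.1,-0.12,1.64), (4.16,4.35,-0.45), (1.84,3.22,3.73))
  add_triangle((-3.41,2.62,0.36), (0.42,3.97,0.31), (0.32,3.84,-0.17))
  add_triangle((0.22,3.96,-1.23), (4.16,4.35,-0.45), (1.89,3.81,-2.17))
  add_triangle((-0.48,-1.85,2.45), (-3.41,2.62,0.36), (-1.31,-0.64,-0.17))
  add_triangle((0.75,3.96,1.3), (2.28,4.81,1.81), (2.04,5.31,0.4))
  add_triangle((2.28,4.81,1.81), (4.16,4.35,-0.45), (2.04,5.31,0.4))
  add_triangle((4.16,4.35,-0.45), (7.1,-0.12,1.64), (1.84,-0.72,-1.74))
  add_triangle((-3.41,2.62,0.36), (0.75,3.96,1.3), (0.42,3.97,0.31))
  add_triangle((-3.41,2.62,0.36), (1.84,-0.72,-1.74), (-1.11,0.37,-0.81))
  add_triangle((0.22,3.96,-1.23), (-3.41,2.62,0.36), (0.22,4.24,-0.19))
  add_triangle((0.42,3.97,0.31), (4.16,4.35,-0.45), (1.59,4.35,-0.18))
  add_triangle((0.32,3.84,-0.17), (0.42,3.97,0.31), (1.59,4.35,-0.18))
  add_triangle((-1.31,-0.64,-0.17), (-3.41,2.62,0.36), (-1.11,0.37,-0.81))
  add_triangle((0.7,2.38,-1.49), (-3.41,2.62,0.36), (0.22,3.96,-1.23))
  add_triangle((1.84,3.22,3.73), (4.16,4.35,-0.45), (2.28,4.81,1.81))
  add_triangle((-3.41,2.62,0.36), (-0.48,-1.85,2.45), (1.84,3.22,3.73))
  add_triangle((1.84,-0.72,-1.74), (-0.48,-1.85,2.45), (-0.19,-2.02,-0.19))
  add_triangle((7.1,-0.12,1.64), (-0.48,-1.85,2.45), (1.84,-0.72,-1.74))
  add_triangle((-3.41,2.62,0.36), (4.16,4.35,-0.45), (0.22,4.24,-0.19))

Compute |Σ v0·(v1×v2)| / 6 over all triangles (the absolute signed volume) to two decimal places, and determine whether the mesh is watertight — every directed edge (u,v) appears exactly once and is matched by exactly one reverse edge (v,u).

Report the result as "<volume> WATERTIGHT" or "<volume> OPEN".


Per-triangle v0·(v1×v2)/6:
  t1: -0.4479
  t2: +0.4619
  t3: +17.1189
  t4: +4.3534
  t5: +0.7742
  t6: +6.4850
  t7: +2.5984
  t8: +2.9237
  t9: +0.6295
  t10: +1.1154
  t11: +0.2328
  t12: +2.0050
  t13: -1.6754
  t14: -0.5591
  t15: +22.7153
  t16: +1.1552
  t17: +3.5496
  t18: +2.6340
  t19: +1.3713
  t20: +3.4860
  t21: +12.4747
  t22: +2.4512
  t23: +0.7897
  t24: +2.6326
  t25: +0.6819
  t26: +0.3809
  t27: +0.7830
  t28: +1.3219
  t29: +4.7604
  t30: +11.2672
  t31: +1.5130
  t32: +6.8480
  t33: +0.6881
Σ = +117.5200 → |volume| = 117.52

Directed edges: 99 total; 3 unmatched, e.g. (1.84,3.22,3.73)→(0.75,3.96,1.3) → open.

117.52 OPEN


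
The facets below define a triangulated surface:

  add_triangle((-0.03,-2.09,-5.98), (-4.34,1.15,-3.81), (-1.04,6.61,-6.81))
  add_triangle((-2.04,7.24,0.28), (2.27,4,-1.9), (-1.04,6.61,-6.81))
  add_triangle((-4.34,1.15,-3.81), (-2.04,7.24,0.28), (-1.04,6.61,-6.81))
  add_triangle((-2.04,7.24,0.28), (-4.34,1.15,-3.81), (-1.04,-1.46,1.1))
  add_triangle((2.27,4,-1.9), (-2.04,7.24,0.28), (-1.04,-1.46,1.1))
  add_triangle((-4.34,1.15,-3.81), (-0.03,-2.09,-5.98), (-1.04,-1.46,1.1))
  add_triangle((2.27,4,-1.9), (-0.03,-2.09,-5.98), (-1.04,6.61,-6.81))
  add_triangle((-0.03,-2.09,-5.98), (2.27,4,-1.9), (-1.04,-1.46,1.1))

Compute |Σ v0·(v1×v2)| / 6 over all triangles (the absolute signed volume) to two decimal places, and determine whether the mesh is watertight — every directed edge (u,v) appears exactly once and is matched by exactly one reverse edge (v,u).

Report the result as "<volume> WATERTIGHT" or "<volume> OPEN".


149.67 WATERTIGHT

Per-triangle v0·(v1×v2)/6:
  t1: +36.2279
  t2: +26.9238
  t3: +38.0650
  t4: +12.3546
  t5: +1.1420
  t6: +10.5290
  t7: +25.1005
  t8: -0.6696
Σ = +149.6732 → |volume| = 149.67

Directed edges: 24 total, each appears once with its reverse present → watertight.


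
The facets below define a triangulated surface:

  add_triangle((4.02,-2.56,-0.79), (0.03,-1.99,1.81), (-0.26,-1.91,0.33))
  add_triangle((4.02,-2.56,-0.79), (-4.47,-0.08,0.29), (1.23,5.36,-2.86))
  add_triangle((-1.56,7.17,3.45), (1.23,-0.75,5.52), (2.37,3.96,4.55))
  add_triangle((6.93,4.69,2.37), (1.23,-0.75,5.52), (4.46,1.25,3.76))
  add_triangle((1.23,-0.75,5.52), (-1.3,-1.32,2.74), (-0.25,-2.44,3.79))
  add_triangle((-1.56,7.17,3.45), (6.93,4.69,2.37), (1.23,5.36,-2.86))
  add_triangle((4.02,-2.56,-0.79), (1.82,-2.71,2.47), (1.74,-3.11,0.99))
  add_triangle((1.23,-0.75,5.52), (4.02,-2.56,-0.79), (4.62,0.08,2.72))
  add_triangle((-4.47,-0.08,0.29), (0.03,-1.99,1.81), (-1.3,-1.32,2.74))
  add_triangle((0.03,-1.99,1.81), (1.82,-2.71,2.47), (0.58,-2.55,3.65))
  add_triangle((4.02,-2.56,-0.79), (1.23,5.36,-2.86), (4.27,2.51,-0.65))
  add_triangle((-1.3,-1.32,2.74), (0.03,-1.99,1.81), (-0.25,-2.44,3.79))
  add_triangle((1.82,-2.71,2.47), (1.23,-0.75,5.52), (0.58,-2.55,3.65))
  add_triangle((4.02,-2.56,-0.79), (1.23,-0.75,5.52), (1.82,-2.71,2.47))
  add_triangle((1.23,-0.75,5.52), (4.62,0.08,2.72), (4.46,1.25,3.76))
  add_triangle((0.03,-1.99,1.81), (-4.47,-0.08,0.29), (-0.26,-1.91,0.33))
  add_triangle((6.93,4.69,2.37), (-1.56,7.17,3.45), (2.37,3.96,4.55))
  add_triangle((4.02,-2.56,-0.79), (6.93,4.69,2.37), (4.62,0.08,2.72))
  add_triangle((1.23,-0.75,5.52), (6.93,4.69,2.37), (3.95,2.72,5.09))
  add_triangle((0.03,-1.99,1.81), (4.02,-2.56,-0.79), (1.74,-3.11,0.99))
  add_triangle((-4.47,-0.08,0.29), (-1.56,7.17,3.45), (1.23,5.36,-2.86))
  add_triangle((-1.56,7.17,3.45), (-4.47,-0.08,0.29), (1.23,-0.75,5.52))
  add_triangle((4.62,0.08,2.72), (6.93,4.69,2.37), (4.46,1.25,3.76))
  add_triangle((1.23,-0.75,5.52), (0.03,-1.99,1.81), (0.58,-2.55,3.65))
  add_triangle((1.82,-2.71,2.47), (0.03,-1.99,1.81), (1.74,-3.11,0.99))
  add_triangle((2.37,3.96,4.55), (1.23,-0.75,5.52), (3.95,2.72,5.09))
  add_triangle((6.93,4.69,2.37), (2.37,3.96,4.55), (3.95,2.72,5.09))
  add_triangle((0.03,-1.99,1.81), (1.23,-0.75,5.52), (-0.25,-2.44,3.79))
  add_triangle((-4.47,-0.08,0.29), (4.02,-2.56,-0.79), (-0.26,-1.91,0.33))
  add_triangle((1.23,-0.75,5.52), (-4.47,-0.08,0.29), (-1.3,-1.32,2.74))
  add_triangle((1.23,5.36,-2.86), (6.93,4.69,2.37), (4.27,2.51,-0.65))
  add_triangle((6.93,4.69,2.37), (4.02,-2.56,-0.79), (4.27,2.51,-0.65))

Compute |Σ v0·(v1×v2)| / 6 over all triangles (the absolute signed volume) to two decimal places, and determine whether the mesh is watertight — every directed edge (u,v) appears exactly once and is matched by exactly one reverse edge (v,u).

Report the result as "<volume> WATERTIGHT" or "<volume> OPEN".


Per-triangle v0·(v1×v2)/6:
  t1: +2.1570
  t2: +7.5559
  t3: +19.3391
  t4: +6.3309
  t5: +2.4294
  t6: +51.9998
  t7: +2.4086
  t8: +11.5854
  t9: +2.1877
  t10: +0.7843
  t11: +9.9518
  t12: +0.5412
  t13: +2.9089
  t14: +6.0504
  t15: +5.0044
  t16: +2.1077
  t17: +24.6878
  t18: +14.5707
  t19: +7.1095
  t20: -0.6768
  t21: +28.2262
  t22: +31.9547
  t23: +5.5353
  t24: +0.3311
  t25: +1.0879
  t26: +7.6036
  t27: +9.9731
  t28: +1.0950
  t29: +1.3652
  t30: +3.8824
  t31: +12.4746
  t32: +11.9213
Σ = +294.4840 → |volume| = 294.48

Directed edges: 96 total, each appears once with its reverse present → watertight.

294.48 WATERTIGHT


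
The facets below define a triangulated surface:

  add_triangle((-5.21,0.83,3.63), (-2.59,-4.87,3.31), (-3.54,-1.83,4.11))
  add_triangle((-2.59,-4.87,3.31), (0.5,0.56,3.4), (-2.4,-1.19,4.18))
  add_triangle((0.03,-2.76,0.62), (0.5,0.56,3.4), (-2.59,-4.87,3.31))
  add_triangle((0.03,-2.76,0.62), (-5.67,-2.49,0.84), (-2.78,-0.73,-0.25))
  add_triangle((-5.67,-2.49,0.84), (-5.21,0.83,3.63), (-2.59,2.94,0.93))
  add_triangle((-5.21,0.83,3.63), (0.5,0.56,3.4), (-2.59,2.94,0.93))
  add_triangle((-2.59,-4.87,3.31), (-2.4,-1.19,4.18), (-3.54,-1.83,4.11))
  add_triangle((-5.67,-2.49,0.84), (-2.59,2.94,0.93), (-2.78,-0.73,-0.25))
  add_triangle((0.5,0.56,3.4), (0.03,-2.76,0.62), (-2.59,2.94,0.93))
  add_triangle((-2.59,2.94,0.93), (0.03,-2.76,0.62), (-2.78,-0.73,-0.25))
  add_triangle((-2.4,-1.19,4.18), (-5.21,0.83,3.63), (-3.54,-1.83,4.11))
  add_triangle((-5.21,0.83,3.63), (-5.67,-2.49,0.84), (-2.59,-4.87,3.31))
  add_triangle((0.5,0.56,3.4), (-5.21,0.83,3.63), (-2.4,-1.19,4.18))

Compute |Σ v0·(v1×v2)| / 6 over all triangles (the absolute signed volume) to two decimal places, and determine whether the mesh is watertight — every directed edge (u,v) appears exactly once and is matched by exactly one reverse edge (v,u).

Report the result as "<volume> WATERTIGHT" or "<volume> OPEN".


61.60 OPEN

Per-triangle v0·(v1×v2)/6:
  t1: +4.4096
  t2: +5.9758
  t3: +4.8024
  t4: +1.4448
  t5: +9.4032
  t6: +8.7120
  t7: +2.9123
  t8: +2.8036
  t9: -4.5191
  t10: -2.5268
  t11: +2.9692
  t12: +18.7039
  t13: +6.5106
Σ = +61.6016 → |volume| = 61.60

Directed edges: 39 total; 3 unmatched, e.g. (-2.59,-4.87,3.31)→(0.03,-2.76,0.62) → open.


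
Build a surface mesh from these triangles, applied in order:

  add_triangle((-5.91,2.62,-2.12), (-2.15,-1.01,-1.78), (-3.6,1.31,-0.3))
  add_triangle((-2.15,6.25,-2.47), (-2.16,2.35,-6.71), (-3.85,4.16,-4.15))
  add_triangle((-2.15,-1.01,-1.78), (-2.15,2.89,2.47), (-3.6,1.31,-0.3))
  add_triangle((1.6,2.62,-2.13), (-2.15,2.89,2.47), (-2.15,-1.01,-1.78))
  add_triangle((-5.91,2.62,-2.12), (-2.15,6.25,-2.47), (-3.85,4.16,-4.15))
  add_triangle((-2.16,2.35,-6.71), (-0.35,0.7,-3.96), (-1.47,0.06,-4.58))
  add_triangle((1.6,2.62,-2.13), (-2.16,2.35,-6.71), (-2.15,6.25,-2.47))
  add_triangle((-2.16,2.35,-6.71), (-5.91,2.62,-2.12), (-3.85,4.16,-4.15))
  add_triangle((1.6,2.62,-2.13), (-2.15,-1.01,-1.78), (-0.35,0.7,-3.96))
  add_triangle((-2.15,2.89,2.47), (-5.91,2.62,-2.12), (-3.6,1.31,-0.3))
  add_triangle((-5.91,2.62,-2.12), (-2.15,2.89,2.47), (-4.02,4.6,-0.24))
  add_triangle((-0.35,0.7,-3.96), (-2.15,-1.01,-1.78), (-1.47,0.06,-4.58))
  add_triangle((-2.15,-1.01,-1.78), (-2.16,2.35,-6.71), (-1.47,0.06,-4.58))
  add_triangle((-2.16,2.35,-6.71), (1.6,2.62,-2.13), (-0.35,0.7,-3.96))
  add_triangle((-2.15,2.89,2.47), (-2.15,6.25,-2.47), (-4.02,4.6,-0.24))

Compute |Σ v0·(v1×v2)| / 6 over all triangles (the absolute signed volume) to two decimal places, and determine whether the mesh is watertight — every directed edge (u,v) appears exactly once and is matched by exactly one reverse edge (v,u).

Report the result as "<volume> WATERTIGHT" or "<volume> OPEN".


Per-triangle v0·(v1×v2)/6:
  t1: +2.2011
  t2: +11.0392
  t3: +0.8246
  t4: -7.6732
  t5: +10.3418
  t6: +1.5935
  t7: +16.6042
  t8: +10.5442
  t9: -1.3871
  t10: +2.8042
  t11: +6.7031
  t12: -0.0546
  t13: +2.7310
  t14: +3.6939
  t15: +7.2720
Σ = +67.2378 → |volume| = 67.24

Directed edges: 45 total; 9 unmatched, e.g. (-5.91,2.62,-2.12)→(-2.15,-1.01,-1.78) → open.

67.24 OPEN


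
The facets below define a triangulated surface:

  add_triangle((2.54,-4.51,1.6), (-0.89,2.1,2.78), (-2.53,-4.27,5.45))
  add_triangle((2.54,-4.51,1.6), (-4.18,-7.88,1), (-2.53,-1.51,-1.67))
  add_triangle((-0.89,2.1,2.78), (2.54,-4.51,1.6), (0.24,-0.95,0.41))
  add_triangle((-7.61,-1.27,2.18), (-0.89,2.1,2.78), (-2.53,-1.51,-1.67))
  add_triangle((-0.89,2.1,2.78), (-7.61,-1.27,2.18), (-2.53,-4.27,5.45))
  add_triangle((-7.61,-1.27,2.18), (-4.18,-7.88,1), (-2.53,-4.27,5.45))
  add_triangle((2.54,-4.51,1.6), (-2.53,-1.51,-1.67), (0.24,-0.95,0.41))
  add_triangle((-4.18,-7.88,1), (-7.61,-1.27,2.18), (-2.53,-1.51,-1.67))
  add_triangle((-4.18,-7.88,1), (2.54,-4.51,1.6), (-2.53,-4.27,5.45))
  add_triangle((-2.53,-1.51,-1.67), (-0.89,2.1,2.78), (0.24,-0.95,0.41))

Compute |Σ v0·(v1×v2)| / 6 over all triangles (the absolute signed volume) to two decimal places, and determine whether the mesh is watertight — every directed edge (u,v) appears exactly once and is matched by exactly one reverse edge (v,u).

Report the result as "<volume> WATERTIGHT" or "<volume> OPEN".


Per-triangle v0·(v1×v2)/6:
  t1: +13.9413
  t2: +9.7257
  t3: -0.7978
  t4: +3.3458
  t5: +25.7987
  t6: +44.0090
  t7: -0.6746
  t8: +21.5431
  t9: +32.1516
  t10: -1.8315
Σ = +147.2115 → |volume| = 147.21

Directed edges: 30 total, each appears once with its reverse present → watertight.

147.21 WATERTIGHT


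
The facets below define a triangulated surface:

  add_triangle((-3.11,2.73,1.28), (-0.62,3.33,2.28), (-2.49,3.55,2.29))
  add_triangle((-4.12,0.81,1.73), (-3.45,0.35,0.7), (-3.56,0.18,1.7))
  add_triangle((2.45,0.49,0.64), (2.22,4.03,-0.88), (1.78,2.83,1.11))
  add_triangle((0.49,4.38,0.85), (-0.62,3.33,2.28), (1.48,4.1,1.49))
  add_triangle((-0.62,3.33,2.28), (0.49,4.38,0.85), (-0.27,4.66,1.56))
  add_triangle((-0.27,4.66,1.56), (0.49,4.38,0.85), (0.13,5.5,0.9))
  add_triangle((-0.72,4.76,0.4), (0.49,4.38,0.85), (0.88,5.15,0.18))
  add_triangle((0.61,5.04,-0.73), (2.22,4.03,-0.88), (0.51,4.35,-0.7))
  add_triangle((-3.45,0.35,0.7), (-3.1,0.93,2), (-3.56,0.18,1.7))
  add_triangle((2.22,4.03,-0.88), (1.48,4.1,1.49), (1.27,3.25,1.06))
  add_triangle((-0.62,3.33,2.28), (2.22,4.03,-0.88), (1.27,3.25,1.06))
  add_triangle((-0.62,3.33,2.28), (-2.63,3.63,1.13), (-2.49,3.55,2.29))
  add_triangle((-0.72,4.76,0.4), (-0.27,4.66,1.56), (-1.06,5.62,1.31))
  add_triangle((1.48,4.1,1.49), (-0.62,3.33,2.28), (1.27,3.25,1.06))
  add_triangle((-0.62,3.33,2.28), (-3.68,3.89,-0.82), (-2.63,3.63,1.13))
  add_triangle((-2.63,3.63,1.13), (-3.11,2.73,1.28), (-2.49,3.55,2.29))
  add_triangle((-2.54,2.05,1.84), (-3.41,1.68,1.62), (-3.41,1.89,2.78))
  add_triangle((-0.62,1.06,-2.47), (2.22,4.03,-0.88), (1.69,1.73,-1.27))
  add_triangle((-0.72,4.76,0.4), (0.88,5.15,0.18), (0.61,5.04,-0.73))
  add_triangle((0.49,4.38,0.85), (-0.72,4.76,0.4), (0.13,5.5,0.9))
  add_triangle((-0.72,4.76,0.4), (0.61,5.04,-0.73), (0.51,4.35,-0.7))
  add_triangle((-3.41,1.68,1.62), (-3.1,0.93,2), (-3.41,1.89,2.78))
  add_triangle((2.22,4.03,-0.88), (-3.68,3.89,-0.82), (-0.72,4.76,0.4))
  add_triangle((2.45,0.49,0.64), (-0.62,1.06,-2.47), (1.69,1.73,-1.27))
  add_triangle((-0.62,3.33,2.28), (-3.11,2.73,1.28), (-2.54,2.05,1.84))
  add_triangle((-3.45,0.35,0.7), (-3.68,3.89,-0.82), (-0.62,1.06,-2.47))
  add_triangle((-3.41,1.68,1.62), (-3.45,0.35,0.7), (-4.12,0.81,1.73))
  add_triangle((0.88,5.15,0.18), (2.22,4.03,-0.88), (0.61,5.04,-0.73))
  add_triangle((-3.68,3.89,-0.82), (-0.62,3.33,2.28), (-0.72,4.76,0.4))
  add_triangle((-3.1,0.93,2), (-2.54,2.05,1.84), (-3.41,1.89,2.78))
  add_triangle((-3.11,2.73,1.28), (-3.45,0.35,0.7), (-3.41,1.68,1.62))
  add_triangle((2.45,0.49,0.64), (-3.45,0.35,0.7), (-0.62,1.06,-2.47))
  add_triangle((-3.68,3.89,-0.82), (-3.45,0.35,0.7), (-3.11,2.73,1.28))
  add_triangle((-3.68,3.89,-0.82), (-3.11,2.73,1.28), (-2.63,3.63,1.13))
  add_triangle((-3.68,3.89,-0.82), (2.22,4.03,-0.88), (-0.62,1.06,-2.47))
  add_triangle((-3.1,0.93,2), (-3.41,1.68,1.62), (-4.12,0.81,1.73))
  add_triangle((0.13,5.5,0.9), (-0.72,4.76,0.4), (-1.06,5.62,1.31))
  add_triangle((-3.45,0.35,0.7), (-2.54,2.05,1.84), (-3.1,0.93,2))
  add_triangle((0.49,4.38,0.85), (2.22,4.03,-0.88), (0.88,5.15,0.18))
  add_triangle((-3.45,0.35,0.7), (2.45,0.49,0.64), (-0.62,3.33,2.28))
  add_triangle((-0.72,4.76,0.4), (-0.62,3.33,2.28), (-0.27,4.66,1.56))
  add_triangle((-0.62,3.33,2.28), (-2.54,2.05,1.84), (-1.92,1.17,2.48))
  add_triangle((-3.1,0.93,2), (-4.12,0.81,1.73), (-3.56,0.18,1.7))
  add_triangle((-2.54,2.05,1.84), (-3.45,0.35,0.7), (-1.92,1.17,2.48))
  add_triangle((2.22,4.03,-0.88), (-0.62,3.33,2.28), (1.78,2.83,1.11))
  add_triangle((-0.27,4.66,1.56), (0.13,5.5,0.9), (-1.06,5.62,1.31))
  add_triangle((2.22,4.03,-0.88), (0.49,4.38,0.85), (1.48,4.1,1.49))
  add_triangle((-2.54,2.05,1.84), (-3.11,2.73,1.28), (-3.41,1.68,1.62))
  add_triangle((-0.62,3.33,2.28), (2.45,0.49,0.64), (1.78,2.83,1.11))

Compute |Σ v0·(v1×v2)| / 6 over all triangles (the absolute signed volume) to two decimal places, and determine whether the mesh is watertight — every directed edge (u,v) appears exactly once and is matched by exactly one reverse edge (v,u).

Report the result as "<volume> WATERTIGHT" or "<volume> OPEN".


56.44 OPEN

Per-triangle v0·(v1×v2)/6:
  t1: -0.3950
  t2: +0.3135
  t3: +2.4193
  t4: +1.7212
  t5: +0.4687
  t6: +0.3290
  t7: +0.8654
  t8: +0.1059
  t9: -0.4888
  t10: +0.0918
  t11: -1.8664
  t12: +1.2234
  t13: -0.4836
  t14: -0.0800
  t15: +1.5545
  t16: +0.8329
  t17: +0.4509
  t18: +1.8296
  t19: +1.2430
  t20: +0.0325
  t21: +0.0912
  t22: +0.4567
  t23: +5.5635
  t24: +0.4845
  t25: +1.3359
  t26: +4.3507
  t27: +0.4766
  t28: +1.4112
  t29: +5.0116
  t30: -0.2958
  t31: +0.7907
  t32: -1.7543
  t33: +3.4874
  t34: +1.6152
  t35: +8.7788
  t36: +0.4427
  t37: +0.7122
  t38: -0.9441
  t39: +0.6896
  t40: +1.2213
  t41: +0.7979
  t42: +1.5989
  t43: +0.2944
  t44: +1.4116
  t45: +3.2951
  t46: +0.7359
  t47: +2.1359
  t48: +0.5208
  t49: +1.5572
Σ = +56.4408 → |volume| = 56.44

Directed edges: 147 total; 9 unmatched, e.g. (2.45,0.49,0.64)→(2.22,4.03,-0.88) → open.
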